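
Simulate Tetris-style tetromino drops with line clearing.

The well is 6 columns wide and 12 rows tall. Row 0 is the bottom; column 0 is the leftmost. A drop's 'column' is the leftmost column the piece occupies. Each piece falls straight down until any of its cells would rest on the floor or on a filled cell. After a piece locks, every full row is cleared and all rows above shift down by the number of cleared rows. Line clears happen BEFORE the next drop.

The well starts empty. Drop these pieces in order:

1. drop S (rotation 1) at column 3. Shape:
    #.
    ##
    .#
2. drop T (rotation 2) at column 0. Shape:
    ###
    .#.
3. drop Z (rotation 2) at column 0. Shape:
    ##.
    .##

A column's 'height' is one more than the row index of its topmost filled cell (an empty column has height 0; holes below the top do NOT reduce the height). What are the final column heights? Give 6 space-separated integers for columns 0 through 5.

Drop 1: S rot1 at col 3 lands with bottom-row=0; cleared 0 line(s) (total 0); column heights now [0 0 0 3 2 0], max=3
Drop 2: T rot2 at col 0 lands with bottom-row=0; cleared 0 line(s) (total 0); column heights now [2 2 2 3 2 0], max=3
Drop 3: Z rot2 at col 0 lands with bottom-row=2; cleared 0 line(s) (total 0); column heights now [4 4 3 3 2 0], max=4

Answer: 4 4 3 3 2 0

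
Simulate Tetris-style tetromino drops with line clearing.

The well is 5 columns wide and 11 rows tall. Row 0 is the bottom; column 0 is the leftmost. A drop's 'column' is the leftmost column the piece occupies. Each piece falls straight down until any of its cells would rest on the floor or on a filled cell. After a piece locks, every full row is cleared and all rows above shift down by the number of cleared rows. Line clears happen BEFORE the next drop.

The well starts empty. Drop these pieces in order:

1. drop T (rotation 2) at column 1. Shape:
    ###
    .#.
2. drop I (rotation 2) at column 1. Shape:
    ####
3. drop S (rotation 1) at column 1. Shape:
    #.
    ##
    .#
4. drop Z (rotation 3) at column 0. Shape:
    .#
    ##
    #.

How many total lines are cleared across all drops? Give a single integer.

Drop 1: T rot2 at col 1 lands with bottom-row=0; cleared 0 line(s) (total 0); column heights now [0 2 2 2 0], max=2
Drop 2: I rot2 at col 1 lands with bottom-row=2; cleared 0 line(s) (total 0); column heights now [0 3 3 3 3], max=3
Drop 3: S rot1 at col 1 lands with bottom-row=3; cleared 0 line(s) (total 0); column heights now [0 6 5 3 3], max=6
Drop 4: Z rot3 at col 0 lands with bottom-row=5; cleared 0 line(s) (total 0); column heights now [7 8 5 3 3], max=8

Answer: 0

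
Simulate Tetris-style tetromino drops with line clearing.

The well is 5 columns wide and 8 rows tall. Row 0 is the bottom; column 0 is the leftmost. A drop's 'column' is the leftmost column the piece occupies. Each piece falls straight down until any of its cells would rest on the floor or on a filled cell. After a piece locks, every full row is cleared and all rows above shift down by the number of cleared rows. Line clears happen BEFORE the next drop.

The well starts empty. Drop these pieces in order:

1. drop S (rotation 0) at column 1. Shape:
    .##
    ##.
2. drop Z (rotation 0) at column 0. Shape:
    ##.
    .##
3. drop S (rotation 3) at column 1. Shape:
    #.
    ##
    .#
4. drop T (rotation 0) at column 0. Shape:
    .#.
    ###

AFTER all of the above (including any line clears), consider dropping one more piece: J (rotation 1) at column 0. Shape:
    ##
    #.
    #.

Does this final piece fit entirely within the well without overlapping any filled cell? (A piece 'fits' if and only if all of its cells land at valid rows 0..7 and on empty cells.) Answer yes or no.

Answer: no

Derivation:
Drop 1: S rot0 at col 1 lands with bottom-row=0; cleared 0 line(s) (total 0); column heights now [0 1 2 2 0], max=2
Drop 2: Z rot0 at col 0 lands with bottom-row=2; cleared 0 line(s) (total 0); column heights now [4 4 3 2 0], max=4
Drop 3: S rot3 at col 1 lands with bottom-row=3; cleared 0 line(s) (total 0); column heights now [4 6 5 2 0], max=6
Drop 4: T rot0 at col 0 lands with bottom-row=6; cleared 0 line(s) (total 0); column heights now [7 8 7 2 0], max=8
Test piece J rot1 at col 0 (width 2): heights before test = [7 8 7 2 0]; fits = False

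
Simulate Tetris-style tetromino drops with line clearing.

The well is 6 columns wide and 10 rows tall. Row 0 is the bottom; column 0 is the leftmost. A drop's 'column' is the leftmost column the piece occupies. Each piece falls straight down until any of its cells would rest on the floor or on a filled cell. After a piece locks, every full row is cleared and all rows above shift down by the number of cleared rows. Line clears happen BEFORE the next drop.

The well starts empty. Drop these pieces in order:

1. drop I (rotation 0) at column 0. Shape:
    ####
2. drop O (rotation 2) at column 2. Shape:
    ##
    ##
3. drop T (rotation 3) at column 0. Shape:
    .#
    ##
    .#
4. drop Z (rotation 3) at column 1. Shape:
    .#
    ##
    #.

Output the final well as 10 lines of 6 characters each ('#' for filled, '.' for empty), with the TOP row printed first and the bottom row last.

Answer: ......
......
......
..#...
.##...
.#....
.#....
####..
.###..
####..

Derivation:
Drop 1: I rot0 at col 0 lands with bottom-row=0; cleared 0 line(s) (total 0); column heights now [1 1 1 1 0 0], max=1
Drop 2: O rot2 at col 2 lands with bottom-row=1; cleared 0 line(s) (total 0); column heights now [1 1 3 3 0 0], max=3
Drop 3: T rot3 at col 0 lands with bottom-row=1; cleared 0 line(s) (total 0); column heights now [3 4 3 3 0 0], max=4
Drop 4: Z rot3 at col 1 lands with bottom-row=4; cleared 0 line(s) (total 0); column heights now [3 6 7 3 0 0], max=7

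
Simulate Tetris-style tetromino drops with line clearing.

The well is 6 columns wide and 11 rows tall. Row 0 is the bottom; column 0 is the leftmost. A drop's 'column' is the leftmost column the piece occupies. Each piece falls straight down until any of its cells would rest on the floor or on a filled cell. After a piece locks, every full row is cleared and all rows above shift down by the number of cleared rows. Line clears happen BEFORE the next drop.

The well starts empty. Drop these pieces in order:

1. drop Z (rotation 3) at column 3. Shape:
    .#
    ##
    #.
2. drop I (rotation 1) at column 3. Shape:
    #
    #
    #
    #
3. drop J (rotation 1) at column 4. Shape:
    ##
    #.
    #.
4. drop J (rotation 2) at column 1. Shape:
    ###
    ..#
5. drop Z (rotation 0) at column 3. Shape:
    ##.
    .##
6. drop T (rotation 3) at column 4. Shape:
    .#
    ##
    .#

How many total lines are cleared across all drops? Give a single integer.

Drop 1: Z rot3 at col 3 lands with bottom-row=0; cleared 0 line(s) (total 0); column heights now [0 0 0 2 3 0], max=3
Drop 2: I rot1 at col 3 lands with bottom-row=2; cleared 0 line(s) (total 0); column heights now [0 0 0 6 3 0], max=6
Drop 3: J rot1 at col 4 lands with bottom-row=3; cleared 0 line(s) (total 0); column heights now [0 0 0 6 6 6], max=6
Drop 4: J rot2 at col 1 lands with bottom-row=6; cleared 0 line(s) (total 0); column heights now [0 8 8 8 6 6], max=8
Drop 5: Z rot0 at col 3 lands with bottom-row=7; cleared 0 line(s) (total 0); column heights now [0 8 8 9 9 8], max=9
Drop 6: T rot3 at col 4 lands with bottom-row=8; cleared 0 line(s) (total 0); column heights now [0 8 8 9 10 11], max=11

Answer: 0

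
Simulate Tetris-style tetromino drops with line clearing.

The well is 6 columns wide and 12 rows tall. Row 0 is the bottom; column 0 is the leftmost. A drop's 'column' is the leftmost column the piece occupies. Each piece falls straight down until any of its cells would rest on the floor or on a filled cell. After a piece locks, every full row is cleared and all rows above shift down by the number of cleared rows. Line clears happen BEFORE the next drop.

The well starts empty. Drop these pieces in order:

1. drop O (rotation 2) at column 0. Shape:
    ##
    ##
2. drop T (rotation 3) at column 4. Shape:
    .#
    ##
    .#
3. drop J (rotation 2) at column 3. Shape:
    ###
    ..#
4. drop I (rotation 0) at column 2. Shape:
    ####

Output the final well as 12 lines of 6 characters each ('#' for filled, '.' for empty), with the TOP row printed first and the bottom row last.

Drop 1: O rot2 at col 0 lands with bottom-row=0; cleared 0 line(s) (total 0); column heights now [2 2 0 0 0 0], max=2
Drop 2: T rot3 at col 4 lands with bottom-row=0; cleared 0 line(s) (total 0); column heights now [2 2 0 0 2 3], max=3
Drop 3: J rot2 at col 3 lands with bottom-row=3; cleared 0 line(s) (total 0); column heights now [2 2 0 5 5 5], max=5
Drop 4: I rot0 at col 2 lands with bottom-row=5; cleared 0 line(s) (total 0); column heights now [2 2 6 6 6 6], max=6

Answer: ......
......
......
......
......
......
..####
...###
.....#
.....#
##..##
##...#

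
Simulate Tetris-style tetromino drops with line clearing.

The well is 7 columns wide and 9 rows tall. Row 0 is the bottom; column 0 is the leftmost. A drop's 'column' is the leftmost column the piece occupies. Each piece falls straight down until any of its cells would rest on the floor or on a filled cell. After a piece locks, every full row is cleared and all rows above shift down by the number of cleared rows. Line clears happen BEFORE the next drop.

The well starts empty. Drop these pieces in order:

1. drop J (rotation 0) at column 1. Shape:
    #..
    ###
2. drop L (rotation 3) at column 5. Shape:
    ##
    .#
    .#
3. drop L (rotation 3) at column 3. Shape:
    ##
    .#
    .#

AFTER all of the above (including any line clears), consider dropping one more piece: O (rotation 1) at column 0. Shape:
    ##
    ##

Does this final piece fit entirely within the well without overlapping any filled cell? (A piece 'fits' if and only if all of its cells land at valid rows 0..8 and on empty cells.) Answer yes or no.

Drop 1: J rot0 at col 1 lands with bottom-row=0; cleared 0 line(s) (total 0); column heights now [0 2 1 1 0 0 0], max=2
Drop 2: L rot3 at col 5 lands with bottom-row=0; cleared 0 line(s) (total 0); column heights now [0 2 1 1 0 3 3], max=3
Drop 3: L rot3 at col 3 lands with bottom-row=0; cleared 0 line(s) (total 0); column heights now [0 2 1 3 3 3 3], max=3
Test piece O rot1 at col 0 (width 2): heights before test = [0 2 1 3 3 3 3]; fits = True

Answer: yes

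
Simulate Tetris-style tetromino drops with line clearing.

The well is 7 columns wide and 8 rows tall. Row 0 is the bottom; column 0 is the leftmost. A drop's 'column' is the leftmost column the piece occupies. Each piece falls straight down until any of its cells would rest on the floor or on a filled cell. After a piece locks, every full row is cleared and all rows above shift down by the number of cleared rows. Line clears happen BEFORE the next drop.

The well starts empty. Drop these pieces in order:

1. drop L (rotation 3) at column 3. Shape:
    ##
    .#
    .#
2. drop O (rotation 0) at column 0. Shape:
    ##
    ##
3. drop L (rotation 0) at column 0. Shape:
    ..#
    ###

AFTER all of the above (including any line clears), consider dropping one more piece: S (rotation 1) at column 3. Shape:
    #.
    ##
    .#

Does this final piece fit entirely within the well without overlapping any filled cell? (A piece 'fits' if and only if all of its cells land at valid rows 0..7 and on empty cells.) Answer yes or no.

Answer: yes

Derivation:
Drop 1: L rot3 at col 3 lands with bottom-row=0; cleared 0 line(s) (total 0); column heights now [0 0 0 3 3 0 0], max=3
Drop 2: O rot0 at col 0 lands with bottom-row=0; cleared 0 line(s) (total 0); column heights now [2 2 0 3 3 0 0], max=3
Drop 3: L rot0 at col 0 lands with bottom-row=2; cleared 0 line(s) (total 0); column heights now [3 3 4 3 3 0 0], max=4
Test piece S rot1 at col 3 (width 2): heights before test = [3 3 4 3 3 0 0]; fits = True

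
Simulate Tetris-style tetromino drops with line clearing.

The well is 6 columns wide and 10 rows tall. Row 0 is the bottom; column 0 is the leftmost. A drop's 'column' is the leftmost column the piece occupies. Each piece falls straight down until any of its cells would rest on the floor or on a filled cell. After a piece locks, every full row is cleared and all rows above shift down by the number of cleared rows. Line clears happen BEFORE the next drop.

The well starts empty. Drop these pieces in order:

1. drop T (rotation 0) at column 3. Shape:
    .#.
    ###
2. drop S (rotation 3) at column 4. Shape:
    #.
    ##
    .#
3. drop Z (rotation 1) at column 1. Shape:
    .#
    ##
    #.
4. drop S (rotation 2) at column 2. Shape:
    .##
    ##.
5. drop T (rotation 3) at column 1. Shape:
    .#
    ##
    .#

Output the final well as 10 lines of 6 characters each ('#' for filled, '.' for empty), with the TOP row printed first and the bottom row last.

Drop 1: T rot0 at col 3 lands with bottom-row=0; cleared 0 line(s) (total 0); column heights now [0 0 0 1 2 1], max=2
Drop 2: S rot3 at col 4 lands with bottom-row=1; cleared 0 line(s) (total 0); column heights now [0 0 0 1 4 3], max=4
Drop 3: Z rot1 at col 1 lands with bottom-row=0; cleared 0 line(s) (total 0); column heights now [0 2 3 1 4 3], max=4
Drop 4: S rot2 at col 2 lands with bottom-row=3; cleared 0 line(s) (total 0); column heights now [0 2 4 5 5 3], max=5
Drop 5: T rot3 at col 1 lands with bottom-row=4; cleared 0 line(s) (total 0); column heights now [0 6 7 5 5 3], max=7

Answer: ......
......
......
..#...
.##...
..###.
..###.
..#.##
.##.##
.#.###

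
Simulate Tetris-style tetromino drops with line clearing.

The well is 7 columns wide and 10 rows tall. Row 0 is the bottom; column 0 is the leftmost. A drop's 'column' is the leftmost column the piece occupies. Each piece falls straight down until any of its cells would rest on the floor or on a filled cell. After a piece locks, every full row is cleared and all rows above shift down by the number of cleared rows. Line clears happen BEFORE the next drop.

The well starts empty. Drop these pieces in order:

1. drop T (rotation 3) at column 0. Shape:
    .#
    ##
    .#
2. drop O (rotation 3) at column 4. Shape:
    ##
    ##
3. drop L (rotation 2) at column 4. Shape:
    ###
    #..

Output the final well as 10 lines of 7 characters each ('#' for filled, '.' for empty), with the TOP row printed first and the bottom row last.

Answer: .......
.......
.......
.......
.......
.......
....###
.#..#..
##..##.
.#..##.

Derivation:
Drop 1: T rot3 at col 0 lands with bottom-row=0; cleared 0 line(s) (total 0); column heights now [2 3 0 0 0 0 0], max=3
Drop 2: O rot3 at col 4 lands with bottom-row=0; cleared 0 line(s) (total 0); column heights now [2 3 0 0 2 2 0], max=3
Drop 3: L rot2 at col 4 lands with bottom-row=2; cleared 0 line(s) (total 0); column heights now [2 3 0 0 4 4 4], max=4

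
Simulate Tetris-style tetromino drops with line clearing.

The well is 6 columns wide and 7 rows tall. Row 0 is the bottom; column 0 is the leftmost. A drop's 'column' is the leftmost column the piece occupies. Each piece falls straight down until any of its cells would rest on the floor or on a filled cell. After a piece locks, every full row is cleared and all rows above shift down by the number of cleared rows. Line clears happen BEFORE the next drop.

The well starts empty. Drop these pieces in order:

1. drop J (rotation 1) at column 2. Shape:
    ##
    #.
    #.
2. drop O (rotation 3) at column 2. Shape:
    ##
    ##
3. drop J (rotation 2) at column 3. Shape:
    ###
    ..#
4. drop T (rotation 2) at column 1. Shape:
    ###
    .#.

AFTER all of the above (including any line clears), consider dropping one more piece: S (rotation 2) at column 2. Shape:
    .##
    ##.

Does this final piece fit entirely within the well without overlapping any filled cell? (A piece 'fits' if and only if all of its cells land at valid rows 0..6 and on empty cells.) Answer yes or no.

Drop 1: J rot1 at col 2 lands with bottom-row=0; cleared 0 line(s) (total 0); column heights now [0 0 3 3 0 0], max=3
Drop 2: O rot3 at col 2 lands with bottom-row=3; cleared 0 line(s) (total 0); column heights now [0 0 5 5 0 0], max=5
Drop 3: J rot2 at col 3 lands with bottom-row=4; cleared 0 line(s) (total 0); column heights now [0 0 5 6 6 6], max=6
Drop 4: T rot2 at col 1 lands with bottom-row=5; cleared 0 line(s) (total 0); column heights now [0 7 7 7 6 6], max=7
Test piece S rot2 at col 2 (width 3): heights before test = [0 7 7 7 6 6]; fits = False

Answer: no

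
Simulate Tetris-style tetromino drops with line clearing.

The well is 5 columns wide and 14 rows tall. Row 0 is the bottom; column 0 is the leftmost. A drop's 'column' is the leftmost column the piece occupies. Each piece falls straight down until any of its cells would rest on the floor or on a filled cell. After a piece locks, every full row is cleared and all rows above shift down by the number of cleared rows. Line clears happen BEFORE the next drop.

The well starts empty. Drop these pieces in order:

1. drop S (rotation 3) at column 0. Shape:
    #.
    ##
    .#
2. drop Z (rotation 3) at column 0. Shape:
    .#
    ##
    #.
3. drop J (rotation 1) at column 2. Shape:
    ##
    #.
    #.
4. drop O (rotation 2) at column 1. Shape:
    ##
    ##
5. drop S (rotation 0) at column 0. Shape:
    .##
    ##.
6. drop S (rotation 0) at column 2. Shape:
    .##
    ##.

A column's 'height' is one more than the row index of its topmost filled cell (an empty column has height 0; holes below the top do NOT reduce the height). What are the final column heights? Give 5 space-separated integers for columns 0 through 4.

Drop 1: S rot3 at col 0 lands with bottom-row=0; cleared 0 line(s) (total 0); column heights now [3 2 0 0 0], max=3
Drop 2: Z rot3 at col 0 lands with bottom-row=3; cleared 0 line(s) (total 0); column heights now [5 6 0 0 0], max=6
Drop 3: J rot1 at col 2 lands with bottom-row=0; cleared 0 line(s) (total 0); column heights now [5 6 3 3 0], max=6
Drop 4: O rot2 at col 1 lands with bottom-row=6; cleared 0 line(s) (total 0); column heights now [5 8 8 3 0], max=8
Drop 5: S rot0 at col 0 lands with bottom-row=8; cleared 0 line(s) (total 0); column heights now [9 10 10 3 0], max=10
Drop 6: S rot0 at col 2 lands with bottom-row=10; cleared 0 line(s) (total 0); column heights now [9 10 11 12 12], max=12

Answer: 9 10 11 12 12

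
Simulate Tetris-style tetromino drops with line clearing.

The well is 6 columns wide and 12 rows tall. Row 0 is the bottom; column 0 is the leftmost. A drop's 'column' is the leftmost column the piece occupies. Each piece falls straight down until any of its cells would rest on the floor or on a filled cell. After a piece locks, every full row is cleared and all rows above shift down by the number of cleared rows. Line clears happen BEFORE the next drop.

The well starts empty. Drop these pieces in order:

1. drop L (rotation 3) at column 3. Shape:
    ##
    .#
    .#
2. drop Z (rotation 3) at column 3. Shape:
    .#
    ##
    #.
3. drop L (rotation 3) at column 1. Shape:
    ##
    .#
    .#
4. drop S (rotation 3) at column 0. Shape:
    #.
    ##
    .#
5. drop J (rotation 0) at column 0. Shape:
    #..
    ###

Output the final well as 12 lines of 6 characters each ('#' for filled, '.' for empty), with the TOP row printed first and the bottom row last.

Drop 1: L rot3 at col 3 lands with bottom-row=0; cleared 0 line(s) (total 0); column heights now [0 0 0 3 3 0], max=3
Drop 2: Z rot3 at col 3 lands with bottom-row=3; cleared 0 line(s) (total 0); column heights now [0 0 0 5 6 0], max=6
Drop 3: L rot3 at col 1 lands with bottom-row=0; cleared 0 line(s) (total 0); column heights now [0 3 3 5 6 0], max=6
Drop 4: S rot3 at col 0 lands with bottom-row=3; cleared 0 line(s) (total 0); column heights now [6 5 3 5 6 0], max=6
Drop 5: J rot0 at col 0 lands with bottom-row=6; cleared 0 line(s) (total 0); column heights now [8 7 7 5 6 0], max=8

Answer: ......
......
......
......
#.....
###...
#...#.
##.##.
.#.#..
.####.
..#.#.
..#.#.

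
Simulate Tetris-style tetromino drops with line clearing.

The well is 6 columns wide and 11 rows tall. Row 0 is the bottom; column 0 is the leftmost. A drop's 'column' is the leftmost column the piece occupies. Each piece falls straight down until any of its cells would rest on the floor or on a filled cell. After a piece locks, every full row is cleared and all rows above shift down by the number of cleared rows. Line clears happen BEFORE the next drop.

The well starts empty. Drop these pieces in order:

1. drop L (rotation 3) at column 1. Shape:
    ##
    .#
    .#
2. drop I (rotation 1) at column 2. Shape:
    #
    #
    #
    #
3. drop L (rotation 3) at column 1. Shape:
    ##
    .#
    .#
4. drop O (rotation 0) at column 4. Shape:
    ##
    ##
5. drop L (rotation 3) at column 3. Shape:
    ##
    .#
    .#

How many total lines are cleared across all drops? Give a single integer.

Answer: 0

Derivation:
Drop 1: L rot3 at col 1 lands with bottom-row=0; cleared 0 line(s) (total 0); column heights now [0 3 3 0 0 0], max=3
Drop 2: I rot1 at col 2 lands with bottom-row=3; cleared 0 line(s) (total 0); column heights now [0 3 7 0 0 0], max=7
Drop 3: L rot3 at col 1 lands with bottom-row=7; cleared 0 line(s) (total 0); column heights now [0 10 10 0 0 0], max=10
Drop 4: O rot0 at col 4 lands with bottom-row=0; cleared 0 line(s) (total 0); column heights now [0 10 10 0 2 2], max=10
Drop 5: L rot3 at col 3 lands with bottom-row=2; cleared 0 line(s) (total 0); column heights now [0 10 10 5 5 2], max=10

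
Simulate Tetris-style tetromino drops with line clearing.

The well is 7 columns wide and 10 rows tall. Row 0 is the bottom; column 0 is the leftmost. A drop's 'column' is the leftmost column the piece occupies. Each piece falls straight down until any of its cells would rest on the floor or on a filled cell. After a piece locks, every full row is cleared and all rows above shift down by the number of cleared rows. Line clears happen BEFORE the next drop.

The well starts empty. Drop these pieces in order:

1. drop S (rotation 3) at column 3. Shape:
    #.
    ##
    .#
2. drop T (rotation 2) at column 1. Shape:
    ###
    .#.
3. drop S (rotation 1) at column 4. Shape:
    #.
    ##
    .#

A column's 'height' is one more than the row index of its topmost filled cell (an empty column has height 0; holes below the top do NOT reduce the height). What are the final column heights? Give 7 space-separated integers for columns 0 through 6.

Answer: 0 4 4 4 4 3 0

Derivation:
Drop 1: S rot3 at col 3 lands with bottom-row=0; cleared 0 line(s) (total 0); column heights now [0 0 0 3 2 0 0], max=3
Drop 2: T rot2 at col 1 lands with bottom-row=2; cleared 0 line(s) (total 0); column heights now [0 4 4 4 2 0 0], max=4
Drop 3: S rot1 at col 4 lands with bottom-row=1; cleared 0 line(s) (total 0); column heights now [0 4 4 4 4 3 0], max=4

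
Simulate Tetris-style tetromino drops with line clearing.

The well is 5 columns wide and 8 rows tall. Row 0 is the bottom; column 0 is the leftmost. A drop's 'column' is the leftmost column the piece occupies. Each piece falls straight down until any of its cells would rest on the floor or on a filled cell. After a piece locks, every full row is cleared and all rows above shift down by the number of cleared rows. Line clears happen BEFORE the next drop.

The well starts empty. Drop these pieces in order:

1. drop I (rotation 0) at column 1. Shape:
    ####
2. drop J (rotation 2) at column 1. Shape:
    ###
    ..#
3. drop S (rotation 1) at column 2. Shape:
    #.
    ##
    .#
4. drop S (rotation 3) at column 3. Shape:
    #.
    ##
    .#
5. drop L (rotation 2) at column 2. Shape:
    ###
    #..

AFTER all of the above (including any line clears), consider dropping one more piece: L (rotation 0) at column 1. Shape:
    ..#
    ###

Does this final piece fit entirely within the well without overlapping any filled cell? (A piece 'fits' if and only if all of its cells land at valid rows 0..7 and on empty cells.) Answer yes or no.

Answer: no

Derivation:
Drop 1: I rot0 at col 1 lands with bottom-row=0; cleared 0 line(s) (total 0); column heights now [0 1 1 1 1], max=1
Drop 2: J rot2 at col 1 lands with bottom-row=1; cleared 0 line(s) (total 0); column heights now [0 3 3 3 1], max=3
Drop 3: S rot1 at col 2 lands with bottom-row=3; cleared 0 line(s) (total 0); column heights now [0 3 6 5 1], max=6
Drop 4: S rot3 at col 3 lands with bottom-row=4; cleared 0 line(s) (total 0); column heights now [0 3 6 7 6], max=7
Drop 5: L rot2 at col 2 lands with bottom-row=6; cleared 0 line(s) (total 0); column heights now [0 3 8 8 8], max=8
Test piece L rot0 at col 1 (width 3): heights before test = [0 3 8 8 8]; fits = False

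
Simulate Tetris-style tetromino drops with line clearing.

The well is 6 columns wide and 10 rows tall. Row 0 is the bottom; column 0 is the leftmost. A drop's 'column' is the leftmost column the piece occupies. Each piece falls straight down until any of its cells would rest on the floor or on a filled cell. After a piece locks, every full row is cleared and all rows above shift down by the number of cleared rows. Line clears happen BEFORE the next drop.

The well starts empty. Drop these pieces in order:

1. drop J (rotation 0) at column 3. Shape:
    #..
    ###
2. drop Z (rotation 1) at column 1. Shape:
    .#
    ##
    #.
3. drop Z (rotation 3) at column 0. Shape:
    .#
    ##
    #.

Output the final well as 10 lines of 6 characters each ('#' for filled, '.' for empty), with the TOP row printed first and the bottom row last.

Answer: ......
......
......
......
......
......
.#....
###...
####..
.#.###

Derivation:
Drop 1: J rot0 at col 3 lands with bottom-row=0; cleared 0 line(s) (total 0); column heights now [0 0 0 2 1 1], max=2
Drop 2: Z rot1 at col 1 lands with bottom-row=0; cleared 0 line(s) (total 0); column heights now [0 2 3 2 1 1], max=3
Drop 3: Z rot3 at col 0 lands with bottom-row=1; cleared 0 line(s) (total 0); column heights now [3 4 3 2 1 1], max=4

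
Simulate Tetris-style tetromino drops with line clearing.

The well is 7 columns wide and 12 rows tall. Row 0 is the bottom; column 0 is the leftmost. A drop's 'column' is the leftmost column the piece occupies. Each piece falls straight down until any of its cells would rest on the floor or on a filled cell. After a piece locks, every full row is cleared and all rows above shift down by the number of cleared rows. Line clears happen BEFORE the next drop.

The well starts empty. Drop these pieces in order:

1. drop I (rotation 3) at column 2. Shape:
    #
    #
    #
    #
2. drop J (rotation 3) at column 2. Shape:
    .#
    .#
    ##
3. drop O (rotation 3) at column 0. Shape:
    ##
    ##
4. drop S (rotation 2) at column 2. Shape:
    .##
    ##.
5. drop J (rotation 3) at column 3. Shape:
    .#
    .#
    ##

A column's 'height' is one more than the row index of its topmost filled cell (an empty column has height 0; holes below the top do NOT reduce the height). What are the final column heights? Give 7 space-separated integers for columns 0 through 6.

Drop 1: I rot3 at col 2 lands with bottom-row=0; cleared 0 line(s) (total 0); column heights now [0 0 4 0 0 0 0], max=4
Drop 2: J rot3 at col 2 lands with bottom-row=4; cleared 0 line(s) (total 0); column heights now [0 0 5 7 0 0 0], max=7
Drop 3: O rot3 at col 0 lands with bottom-row=0; cleared 0 line(s) (total 0); column heights now [2 2 5 7 0 0 0], max=7
Drop 4: S rot2 at col 2 lands with bottom-row=7; cleared 0 line(s) (total 0); column heights now [2 2 8 9 9 0 0], max=9
Drop 5: J rot3 at col 3 lands with bottom-row=9; cleared 0 line(s) (total 0); column heights now [2 2 8 10 12 0 0], max=12

Answer: 2 2 8 10 12 0 0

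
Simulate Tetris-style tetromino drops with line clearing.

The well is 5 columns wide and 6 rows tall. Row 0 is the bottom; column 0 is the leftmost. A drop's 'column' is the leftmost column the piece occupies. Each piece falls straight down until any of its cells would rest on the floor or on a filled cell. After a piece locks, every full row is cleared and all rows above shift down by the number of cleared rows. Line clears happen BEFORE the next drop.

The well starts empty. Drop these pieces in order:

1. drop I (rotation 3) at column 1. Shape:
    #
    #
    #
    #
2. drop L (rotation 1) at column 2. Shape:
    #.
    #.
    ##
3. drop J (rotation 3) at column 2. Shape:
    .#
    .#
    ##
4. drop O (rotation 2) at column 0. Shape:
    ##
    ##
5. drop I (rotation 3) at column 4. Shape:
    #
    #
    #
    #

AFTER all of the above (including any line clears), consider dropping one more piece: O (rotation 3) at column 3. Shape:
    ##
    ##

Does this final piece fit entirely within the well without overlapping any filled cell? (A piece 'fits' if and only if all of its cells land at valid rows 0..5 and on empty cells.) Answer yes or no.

Drop 1: I rot3 at col 1 lands with bottom-row=0; cleared 0 line(s) (total 0); column heights now [0 4 0 0 0], max=4
Drop 2: L rot1 at col 2 lands with bottom-row=0; cleared 0 line(s) (total 0); column heights now [0 4 3 1 0], max=4
Drop 3: J rot3 at col 2 lands with bottom-row=3; cleared 0 line(s) (total 0); column heights now [0 4 4 6 0], max=6
Drop 4: O rot2 at col 0 lands with bottom-row=4; cleared 0 line(s) (total 0); column heights now [6 6 4 6 0], max=6
Drop 5: I rot3 at col 4 lands with bottom-row=0; cleared 0 line(s) (total 0); column heights now [6 6 4 6 4], max=6
Test piece O rot3 at col 3 (width 2): heights before test = [6 6 4 6 4]; fits = False

Answer: no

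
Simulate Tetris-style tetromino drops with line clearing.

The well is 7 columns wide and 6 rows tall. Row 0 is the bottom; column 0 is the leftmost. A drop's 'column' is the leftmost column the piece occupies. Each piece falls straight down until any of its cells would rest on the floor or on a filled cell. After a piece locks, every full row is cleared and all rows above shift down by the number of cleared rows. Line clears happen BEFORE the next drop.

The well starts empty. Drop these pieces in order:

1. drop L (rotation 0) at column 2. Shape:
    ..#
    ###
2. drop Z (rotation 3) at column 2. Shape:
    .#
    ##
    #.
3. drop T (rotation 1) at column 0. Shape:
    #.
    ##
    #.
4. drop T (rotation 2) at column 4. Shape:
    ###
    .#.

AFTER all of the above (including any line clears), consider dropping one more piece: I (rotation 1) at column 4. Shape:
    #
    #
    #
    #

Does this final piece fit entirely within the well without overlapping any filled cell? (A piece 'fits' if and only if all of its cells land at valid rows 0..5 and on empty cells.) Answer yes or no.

Answer: no

Derivation:
Drop 1: L rot0 at col 2 lands with bottom-row=0; cleared 0 line(s) (total 0); column heights now [0 0 1 1 2 0 0], max=2
Drop 2: Z rot3 at col 2 lands with bottom-row=1; cleared 0 line(s) (total 0); column heights now [0 0 3 4 2 0 0], max=4
Drop 3: T rot1 at col 0 lands with bottom-row=0; cleared 0 line(s) (total 0); column heights now [3 2 3 4 2 0 0], max=4
Drop 4: T rot2 at col 4 lands with bottom-row=1; cleared 0 line(s) (total 0); column heights now [3 2 3 4 3 3 3], max=4
Test piece I rot1 at col 4 (width 1): heights before test = [3 2 3 4 3 3 3]; fits = False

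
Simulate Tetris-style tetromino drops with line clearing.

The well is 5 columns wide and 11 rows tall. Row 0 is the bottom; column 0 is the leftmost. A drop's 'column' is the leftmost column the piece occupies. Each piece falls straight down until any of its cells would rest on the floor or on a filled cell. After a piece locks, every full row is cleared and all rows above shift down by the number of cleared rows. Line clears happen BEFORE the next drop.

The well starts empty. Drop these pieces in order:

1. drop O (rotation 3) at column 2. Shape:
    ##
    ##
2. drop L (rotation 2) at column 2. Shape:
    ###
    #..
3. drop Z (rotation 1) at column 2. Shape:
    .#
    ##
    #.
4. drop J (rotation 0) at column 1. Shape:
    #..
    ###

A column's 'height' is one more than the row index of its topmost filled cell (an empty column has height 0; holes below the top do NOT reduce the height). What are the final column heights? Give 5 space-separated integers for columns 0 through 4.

Answer: 0 9 8 8 4

Derivation:
Drop 1: O rot3 at col 2 lands with bottom-row=0; cleared 0 line(s) (total 0); column heights now [0 0 2 2 0], max=2
Drop 2: L rot2 at col 2 lands with bottom-row=2; cleared 0 line(s) (total 0); column heights now [0 0 4 4 4], max=4
Drop 3: Z rot1 at col 2 lands with bottom-row=4; cleared 0 line(s) (total 0); column heights now [0 0 6 7 4], max=7
Drop 4: J rot0 at col 1 lands with bottom-row=7; cleared 0 line(s) (total 0); column heights now [0 9 8 8 4], max=9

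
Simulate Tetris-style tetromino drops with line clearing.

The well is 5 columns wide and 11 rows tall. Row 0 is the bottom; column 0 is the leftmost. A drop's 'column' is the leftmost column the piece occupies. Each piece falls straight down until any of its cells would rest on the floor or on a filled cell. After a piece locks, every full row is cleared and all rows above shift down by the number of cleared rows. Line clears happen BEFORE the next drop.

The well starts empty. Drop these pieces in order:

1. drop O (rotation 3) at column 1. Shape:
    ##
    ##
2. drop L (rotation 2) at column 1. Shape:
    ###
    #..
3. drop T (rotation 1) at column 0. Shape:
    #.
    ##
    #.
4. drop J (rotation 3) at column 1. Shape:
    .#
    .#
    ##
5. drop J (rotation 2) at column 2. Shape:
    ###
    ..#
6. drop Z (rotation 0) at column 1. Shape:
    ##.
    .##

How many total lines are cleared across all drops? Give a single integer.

Drop 1: O rot3 at col 1 lands with bottom-row=0; cleared 0 line(s) (total 0); column heights now [0 2 2 0 0], max=2
Drop 2: L rot2 at col 1 lands with bottom-row=2; cleared 0 line(s) (total 0); column heights now [0 4 4 4 0], max=4
Drop 3: T rot1 at col 0 lands with bottom-row=3; cleared 0 line(s) (total 0); column heights now [6 5 4 4 0], max=6
Drop 4: J rot3 at col 1 lands with bottom-row=5; cleared 0 line(s) (total 0); column heights now [6 6 8 4 0], max=8
Drop 5: J rot2 at col 2 lands with bottom-row=7; cleared 0 line(s) (total 0); column heights now [6 6 9 9 9], max=9
Drop 6: Z rot0 at col 1 lands with bottom-row=9; cleared 0 line(s) (total 0); column heights now [6 11 11 10 9], max=11

Answer: 0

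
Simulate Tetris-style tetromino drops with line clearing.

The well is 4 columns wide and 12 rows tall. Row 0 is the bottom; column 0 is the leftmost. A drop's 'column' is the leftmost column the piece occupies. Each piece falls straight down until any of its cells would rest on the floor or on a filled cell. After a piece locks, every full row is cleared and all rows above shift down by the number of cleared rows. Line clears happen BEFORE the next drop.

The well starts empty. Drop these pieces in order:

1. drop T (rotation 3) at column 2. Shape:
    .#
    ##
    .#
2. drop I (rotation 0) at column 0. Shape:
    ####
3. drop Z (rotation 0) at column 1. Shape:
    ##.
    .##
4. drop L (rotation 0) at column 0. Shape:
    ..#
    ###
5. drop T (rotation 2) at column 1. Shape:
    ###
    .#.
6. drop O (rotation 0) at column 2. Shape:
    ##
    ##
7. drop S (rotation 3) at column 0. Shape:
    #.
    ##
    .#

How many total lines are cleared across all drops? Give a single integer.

Drop 1: T rot3 at col 2 lands with bottom-row=0; cleared 0 line(s) (total 0); column heights now [0 0 2 3], max=3
Drop 2: I rot0 at col 0 lands with bottom-row=3; cleared 1 line(s) (total 1); column heights now [0 0 2 3], max=3
Drop 3: Z rot0 at col 1 lands with bottom-row=3; cleared 0 line(s) (total 1); column heights now [0 5 5 4], max=5
Drop 4: L rot0 at col 0 lands with bottom-row=5; cleared 0 line(s) (total 1); column heights now [6 6 7 4], max=7
Drop 5: T rot2 at col 1 lands with bottom-row=7; cleared 0 line(s) (total 1); column heights now [6 9 9 9], max=9
Drop 6: O rot0 at col 2 lands with bottom-row=9; cleared 0 line(s) (total 1); column heights now [6 9 11 11], max=11
Drop 7: S rot3 at col 0 lands with bottom-row=9; cleared 1 line(s) (total 2); column heights now [11 10 10 10], max=11

Answer: 2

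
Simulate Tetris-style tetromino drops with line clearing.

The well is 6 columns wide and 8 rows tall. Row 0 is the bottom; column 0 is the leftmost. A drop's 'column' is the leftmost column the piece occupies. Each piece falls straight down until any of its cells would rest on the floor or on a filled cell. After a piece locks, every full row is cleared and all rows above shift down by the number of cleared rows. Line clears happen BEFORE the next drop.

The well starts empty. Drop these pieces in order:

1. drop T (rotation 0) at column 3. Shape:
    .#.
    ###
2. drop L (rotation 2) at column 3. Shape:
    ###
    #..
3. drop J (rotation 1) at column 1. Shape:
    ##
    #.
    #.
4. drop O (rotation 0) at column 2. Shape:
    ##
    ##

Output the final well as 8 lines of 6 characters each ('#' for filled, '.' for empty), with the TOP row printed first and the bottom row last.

Answer: ......
......
......
..##..
..##..
.#####
.#.##.
.#.###

Derivation:
Drop 1: T rot0 at col 3 lands with bottom-row=0; cleared 0 line(s) (total 0); column heights now [0 0 0 1 2 1], max=2
Drop 2: L rot2 at col 3 lands with bottom-row=1; cleared 0 line(s) (total 0); column heights now [0 0 0 3 3 3], max=3
Drop 3: J rot1 at col 1 lands with bottom-row=0; cleared 0 line(s) (total 0); column heights now [0 3 3 3 3 3], max=3
Drop 4: O rot0 at col 2 lands with bottom-row=3; cleared 0 line(s) (total 0); column heights now [0 3 5 5 3 3], max=5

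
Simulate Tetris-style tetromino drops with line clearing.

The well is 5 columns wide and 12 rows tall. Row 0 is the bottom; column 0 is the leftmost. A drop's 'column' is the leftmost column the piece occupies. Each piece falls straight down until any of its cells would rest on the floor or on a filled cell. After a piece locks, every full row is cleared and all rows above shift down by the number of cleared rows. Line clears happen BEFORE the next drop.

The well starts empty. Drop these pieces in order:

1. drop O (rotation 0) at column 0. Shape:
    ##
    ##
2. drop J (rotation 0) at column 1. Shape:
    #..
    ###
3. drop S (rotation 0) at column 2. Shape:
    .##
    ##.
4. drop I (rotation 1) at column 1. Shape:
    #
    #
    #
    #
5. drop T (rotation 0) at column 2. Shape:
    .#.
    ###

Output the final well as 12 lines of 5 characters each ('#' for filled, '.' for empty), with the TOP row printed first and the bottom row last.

Drop 1: O rot0 at col 0 lands with bottom-row=0; cleared 0 line(s) (total 0); column heights now [2 2 0 0 0], max=2
Drop 2: J rot0 at col 1 lands with bottom-row=2; cleared 0 line(s) (total 0); column heights now [2 4 3 3 0], max=4
Drop 3: S rot0 at col 2 lands with bottom-row=3; cleared 0 line(s) (total 0); column heights now [2 4 4 5 5], max=5
Drop 4: I rot1 at col 1 lands with bottom-row=4; cleared 0 line(s) (total 0); column heights now [2 8 4 5 5], max=8
Drop 5: T rot0 at col 2 lands with bottom-row=5; cleared 0 line(s) (total 0); column heights now [2 8 6 7 6], max=8

Answer: .....
.....
.....
.....
.#...
.#.#.
.####
.#.##
.###.
.###.
##...
##...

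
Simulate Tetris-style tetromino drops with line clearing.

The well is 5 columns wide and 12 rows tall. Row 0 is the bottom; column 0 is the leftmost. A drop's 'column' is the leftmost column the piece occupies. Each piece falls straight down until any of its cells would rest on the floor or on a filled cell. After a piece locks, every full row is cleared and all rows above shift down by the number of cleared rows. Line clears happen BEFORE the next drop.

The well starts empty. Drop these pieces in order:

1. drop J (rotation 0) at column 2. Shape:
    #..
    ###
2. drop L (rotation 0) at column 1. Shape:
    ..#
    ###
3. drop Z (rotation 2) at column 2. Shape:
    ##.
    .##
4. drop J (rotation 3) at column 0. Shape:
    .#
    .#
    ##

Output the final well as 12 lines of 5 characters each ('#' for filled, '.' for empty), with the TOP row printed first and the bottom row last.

Answer: .....
.....
.....
.....
.....
.....
.###.
.#.##
##.#.
.###.
..#..
..###

Derivation:
Drop 1: J rot0 at col 2 lands with bottom-row=0; cleared 0 line(s) (total 0); column heights now [0 0 2 1 1], max=2
Drop 2: L rot0 at col 1 lands with bottom-row=2; cleared 0 line(s) (total 0); column heights now [0 3 3 4 1], max=4
Drop 3: Z rot2 at col 2 lands with bottom-row=4; cleared 0 line(s) (total 0); column heights now [0 3 6 6 5], max=6
Drop 4: J rot3 at col 0 lands with bottom-row=3; cleared 0 line(s) (total 0); column heights now [4 6 6 6 5], max=6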